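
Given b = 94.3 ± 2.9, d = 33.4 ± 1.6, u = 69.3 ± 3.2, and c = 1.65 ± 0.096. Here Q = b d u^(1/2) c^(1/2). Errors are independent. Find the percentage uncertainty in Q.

Q is a product of powers, so relative uncertainties combine in quadrature:
  (1·δb/b)² = (1×0.0308)² = 0.000946;  (1·δd/d)² = (1×0.0479)² = 0.00229;  (½·δu/u)² = (0.5×0.0462)² = 0.000533;  (½·δc/c)² = (0.5×0.0582)² = 0.000846
δQ/Q = √(0.00462) = 0.0680

6.80%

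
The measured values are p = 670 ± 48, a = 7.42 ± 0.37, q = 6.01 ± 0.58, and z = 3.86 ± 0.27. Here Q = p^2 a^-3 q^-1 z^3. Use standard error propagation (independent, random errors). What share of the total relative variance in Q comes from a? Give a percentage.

23.2%

(δQ/Q)² = (2·δp/p)² + (-3·δa/a)² + (-1·δq/q)² + (3·δz/z)²
  p term: (2×0.0716)² = 0.0205
  a term: (-3×0.0499)² = 0.0224
  q term: (-1×0.0965)² = 0.00931
  z term: (3×0.0699)² = 0.0440
Total = 0.0963. Share from a = 0.0224/0.0963 = 0.232.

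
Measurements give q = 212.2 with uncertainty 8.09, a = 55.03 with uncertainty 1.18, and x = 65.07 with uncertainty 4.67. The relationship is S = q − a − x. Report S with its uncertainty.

Sums and differences: (δS)² = Σ (cᵢ δxᵢ)².
  (δq)² = 65.4;  (δa)² = 1.39;  (δx)² = 21.8
δS = √(88.6) = 9.42
S = 92.10.

92.10 ± 9.42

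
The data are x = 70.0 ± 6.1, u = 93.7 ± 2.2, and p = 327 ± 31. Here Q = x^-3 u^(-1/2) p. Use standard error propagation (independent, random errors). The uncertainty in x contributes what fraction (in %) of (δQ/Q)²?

(δQ/Q)² = (-3·δx/x)² + (−½·δu/u)² + (1·δp/p)²
  x term: (-3×0.0871)² = 0.0683
  u term: (-0.5×0.0235)² = 0.000138
  p term: (1×0.0948)² = 0.00899
Total = 0.0775. Share from x = 0.0683/0.0775 = 0.882.

88.2%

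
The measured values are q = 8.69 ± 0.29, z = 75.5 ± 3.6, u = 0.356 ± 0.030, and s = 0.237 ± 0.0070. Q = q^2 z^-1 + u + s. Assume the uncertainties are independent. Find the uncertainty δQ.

Let p = q^2·z^-1 = 1.00. δp/p = √((2·δq/q)² + (-1·δz/z)²) = √(0.00445 + 0.00227) = 0.0820, so δp = 0.0820.
Q = p + u + s: δQ = √(δp² + δu² + δs²) = √(0.00673 + 0.000900 + 4.9e-05) = 0.0876

0.0876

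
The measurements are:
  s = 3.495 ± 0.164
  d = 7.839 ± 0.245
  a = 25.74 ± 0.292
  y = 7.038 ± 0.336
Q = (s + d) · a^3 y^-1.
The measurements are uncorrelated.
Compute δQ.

1760

Let u = s + d = 11.33. δu = √(δs² + δd²) = √(0.0269 + 0.0600) = 0.295, so δu/u = 0.0260.
Q is then a monomial in u, a, y:
δQ/Q = √((δu/u)² + (3·δa/a)² + (-1·δy/y)²) = √(0.000677 + 0.00116 + 0.00228) = 0.0641
Q = 27460, so δQ = 0.0641 × 27460 = 1760.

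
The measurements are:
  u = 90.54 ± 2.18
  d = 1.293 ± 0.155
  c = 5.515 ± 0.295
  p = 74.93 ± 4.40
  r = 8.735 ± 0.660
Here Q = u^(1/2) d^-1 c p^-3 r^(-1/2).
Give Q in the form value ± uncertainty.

(3.264 ± 0.729) × 10^-5

Since Q is a product/quotient, work with relative uncertainties:
  (½·δu/u)² = (0.5×0.0241)² = 0.000145;  (-1·δd/d)² = (-1×0.120)² = 0.0144;  (1·δc/c)² = (1×0.0535)² = 0.00286;  (-3·δp/p)² = (-3×0.0587)² = 0.0310;  (−½·δr/r)² = (-0.5×0.0756)² = 0.00143
δQ/Q = √(0.0498) = 0.223
Q = 3.264e-05, so δQ = 0.223 × 3.264e-05 = 7.29e-06.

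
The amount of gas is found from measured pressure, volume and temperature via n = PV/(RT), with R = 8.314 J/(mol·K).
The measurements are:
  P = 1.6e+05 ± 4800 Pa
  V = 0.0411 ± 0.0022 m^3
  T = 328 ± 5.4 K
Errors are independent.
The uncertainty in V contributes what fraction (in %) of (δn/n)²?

(δn/n)² = (1·δP/P)² + (1·δV/V)² + (-1·δT/T)²
  P term: (1×0.0300)² = 0.000900
  V term: (1×0.0535)² = 0.00287
  T term: (-1×0.0165)² = 0.000271
Total = 0.00404. Share from V = 0.00287/0.00404 = 0.710.

71.0%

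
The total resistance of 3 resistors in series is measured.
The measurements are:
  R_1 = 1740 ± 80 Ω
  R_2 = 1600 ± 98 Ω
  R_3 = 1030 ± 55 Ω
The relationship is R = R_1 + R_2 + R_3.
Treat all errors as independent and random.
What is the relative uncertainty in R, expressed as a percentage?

Absolute uncertainties add in quadrature for a linear combination:
  (δR_1)² = 6400;  (δR_2)² = 9600;  (δR_3)² = 3020
δR = √(19000) = 138 Ω
R = 4370 Ω, so δR/R = 138/4370 = 0.0316.

3.16%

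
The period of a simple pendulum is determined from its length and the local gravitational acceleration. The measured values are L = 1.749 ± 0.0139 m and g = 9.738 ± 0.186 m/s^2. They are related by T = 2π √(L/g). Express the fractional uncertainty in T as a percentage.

For a monomial T ∝ L^(1/2), g^(-1/2), fractional errors add in quadrature:
  (½·δL/L)² = (0.5×0.00795)² = 1.58e-05;  (−½·δg/g)² = (-0.5×0.0191)² = 9.12e-05
δT/T = √(0.000107) = 0.0103

1.03%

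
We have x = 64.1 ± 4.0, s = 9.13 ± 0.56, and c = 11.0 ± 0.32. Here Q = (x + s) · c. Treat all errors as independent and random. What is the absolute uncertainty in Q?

50.2

Let u = x + s = 73.2. δu = √(δx² + δs²) = √(16.0 + 0.314) = 4.04, so δu/u = 0.0552.
Q is then a monomial in u, c:
δQ/Q = √((δu/u)² + (1·δc/c)²) = √(0.00304 + 0.000846) = 0.0624
Q = 806, so δQ = 0.0624 × 806 = 50.2.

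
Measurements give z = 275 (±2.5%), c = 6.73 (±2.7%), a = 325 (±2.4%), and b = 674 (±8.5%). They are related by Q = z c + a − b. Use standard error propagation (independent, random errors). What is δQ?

Let p = z·c = 1850. δp/p = √((1·δz/z)² + (1·δc/c)²) = √(0.000625 + 0.000729) = 0.0368, so δp = 68.1.
Q = p + a − b: δQ = √(δp² + δa² + δb²) = √(4640 + 60.8 + 3280) = 89.3

89.3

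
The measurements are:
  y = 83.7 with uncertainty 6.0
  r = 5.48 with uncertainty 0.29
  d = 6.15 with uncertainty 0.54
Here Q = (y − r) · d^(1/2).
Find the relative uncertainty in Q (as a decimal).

Let u = y − r = 78.2. δu = √(δy² + δr²) = √(36.0 + 0.0841) = 6.01, so δu/u = 0.0768.
Q is then a monomial in u, d:
δQ/Q = √((δu/u)² + (½·δd/d)²) = √(0.00590 + 0.00193) = 0.0885

0.0885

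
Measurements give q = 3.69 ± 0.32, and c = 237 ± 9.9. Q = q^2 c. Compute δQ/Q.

0.178

Relative error in a monomial: (δQ/Q)² = Σ (nᵢ · δxᵢ/xᵢ)².
  (2·δq/q)² = (2×0.0867)² = 0.0301;  (1·δc/c)² = (1×0.0418)² = 0.00174
δQ/Q = √(0.0318) = 0.178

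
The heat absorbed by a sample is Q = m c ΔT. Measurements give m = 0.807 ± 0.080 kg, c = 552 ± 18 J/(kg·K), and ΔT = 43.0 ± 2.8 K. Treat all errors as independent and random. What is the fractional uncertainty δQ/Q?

0.123

For a monomial Q ∝ m, c, ΔT, fractional errors add in quadrature:
  (1·δm/m)² = (1×0.0991)² = 0.00983;  (1·δc/c)² = (1×0.0326)² = 0.00106;  (1·δΔT/ΔT)² = (1×0.0651)² = 0.00424
δQ/Q = √(0.0151) = 0.123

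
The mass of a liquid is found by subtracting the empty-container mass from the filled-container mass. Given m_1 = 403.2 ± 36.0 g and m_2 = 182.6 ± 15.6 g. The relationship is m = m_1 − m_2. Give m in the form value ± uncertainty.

220.6 ± 39.2 g

m is a linear combination, so absolute uncertainties add in quadrature:
  (δm_1)² = 1300;  (δm_2)² = 243
δm = √(1540) = 39.2 g
m = 220.6 g.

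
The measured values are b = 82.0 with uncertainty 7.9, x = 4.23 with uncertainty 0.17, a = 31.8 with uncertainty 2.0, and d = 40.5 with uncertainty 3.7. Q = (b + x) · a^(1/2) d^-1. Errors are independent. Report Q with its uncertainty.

Let u = b + x = 86.2. δu = √(δb² + δx²) = √(62.4 + 0.0289) = 7.90, so δu/u = 0.0916.
Q is then a monomial in u, a, d:
δQ/Q = √((δu/u)² + (½·δa/a)² + (-1·δd/d)²) = √(0.00840 + 0.000989 + 0.00835) = 0.133
Q = 12.0, so δQ = 0.133 × 12.0 = 1.60.

12.0 ± 1.60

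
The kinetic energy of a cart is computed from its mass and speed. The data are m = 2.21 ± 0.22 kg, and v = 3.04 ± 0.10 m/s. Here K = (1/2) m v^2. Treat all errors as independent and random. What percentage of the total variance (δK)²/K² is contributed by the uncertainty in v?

(δK/K)² = (1·δm/m)² + (2·δv/v)²
  m term: (1×0.0995)² = 0.00991
  v term: (2×0.0329)² = 0.00433
Total = 0.0142. Share from v = 0.00433/0.0142 = 0.304.

30.4%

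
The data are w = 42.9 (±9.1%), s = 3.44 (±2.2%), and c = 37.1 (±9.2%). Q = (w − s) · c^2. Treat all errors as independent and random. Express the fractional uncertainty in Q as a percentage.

20.9%

Let u = w − s = 39.5. δu = √(δw² + δs²) = √(15.2 + 0.00573) = 3.90, so δu/u = 0.0990.
Q is then a monomial in u, c:
δQ/Q = √((δu/u)² + (2·δc/c)²) = √(0.00979 + 0.0339) = 0.209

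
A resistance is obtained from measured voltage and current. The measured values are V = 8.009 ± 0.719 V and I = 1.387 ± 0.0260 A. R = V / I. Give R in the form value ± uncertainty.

5.774 ± 0.530 Ω

Relative error in a monomial: (δR/R)² = Σ (nᵢ · δxᵢ/xᵢ)².
  (1·δV/V)² = (1×0.0898)² = 0.00806;  (-1·δI/I)² = (-1×0.0187)² = 0.000351
δR/R = √(0.00841) = 0.0917
R = 5.774 Ω, so δR = 0.0917 × 5.774 = 0.530 Ω.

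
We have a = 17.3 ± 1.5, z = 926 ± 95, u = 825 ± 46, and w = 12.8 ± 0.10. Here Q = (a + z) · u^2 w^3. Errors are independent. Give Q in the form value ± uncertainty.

Let h = a + z = 943. δh = √(δa² + δz²) = √(2.25 + 9020) = 95.0, so δh/h = 0.101.
Q is then a monomial in h, u, w:
δQ/Q = √((δh/h)² + (2·δu/u)² + (3·δw/w)²) = √(0.0101 + 0.0124 + 0.000549) = 0.152
Q = 1.35e+12, so δQ = 0.152 × 1.35e+12 = 2.05e+11.

(1.35 ± 0.205) × 10^12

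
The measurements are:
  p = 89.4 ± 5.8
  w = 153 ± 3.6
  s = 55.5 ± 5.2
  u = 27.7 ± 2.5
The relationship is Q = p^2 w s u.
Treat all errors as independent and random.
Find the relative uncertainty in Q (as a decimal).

Q is a product of powers, so relative uncertainties combine in quadrature:
  (2·δp/p)² = (2×0.0649)² = 0.0168;  (1·δw/w)² = (1×0.0235)² = 0.000554;  (1·δs/s)² = (1×0.0937)² = 0.00878;  (1·δu/u)² = (1×0.0903)² = 0.00815
δQ/Q = √(0.0343) = 0.185

0.185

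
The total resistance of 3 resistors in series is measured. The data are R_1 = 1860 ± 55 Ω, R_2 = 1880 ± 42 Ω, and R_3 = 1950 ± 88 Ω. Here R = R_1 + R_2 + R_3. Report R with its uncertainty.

5690 ± 112 Ω

Absolute uncertainties add in quadrature for a linear combination:
  (δR_1)² = 3020;  (δR_2)² = 1760;  (δR_3)² = 7740
δR = √(12500) = 112 Ω
R = 5690 Ω.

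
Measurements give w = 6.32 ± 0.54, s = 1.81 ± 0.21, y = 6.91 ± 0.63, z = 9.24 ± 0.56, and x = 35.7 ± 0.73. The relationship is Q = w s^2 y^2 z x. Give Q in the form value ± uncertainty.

Q is a product of powers, so relative uncertainties combine in quadrature:
  (1·δw/w)² = (1×0.0854)² = 0.00730;  (2·δs/s)² = (2×0.116)² = 0.0538;  (2·δy/y)² = (2×0.0912)² = 0.0332;  (1·δz/z)² = (1×0.0606)² = 0.00367;  (1·δx/x)² = (1×0.0204)² = 0.000418
δQ/Q = √(0.0985) = 0.314
Q = 3.26e+05, so δQ = 0.314 × 3.26e+05 = 1.02e+05.

(3.26 ± 1.02) × 10^5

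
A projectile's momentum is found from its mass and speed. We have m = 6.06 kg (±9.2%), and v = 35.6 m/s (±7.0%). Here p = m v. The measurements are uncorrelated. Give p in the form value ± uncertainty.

Each factor contributes (exponent × relative error)² to (δp/p)²:
  (1·δm/m)² = (1×0.0920)² = 0.00846;  (1·δv/v)² = (1×0.0700)² = 0.00490
δp/p = √(0.0134) = 0.116
p = 216 kg·m/s, so δp = 0.116 × 216 = 24.9 kg·m/s.

216 ± 24.9 kg·m/s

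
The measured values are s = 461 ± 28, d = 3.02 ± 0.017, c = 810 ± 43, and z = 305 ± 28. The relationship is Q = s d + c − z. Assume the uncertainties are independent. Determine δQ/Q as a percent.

5.23%

Let p = s·d = 1390. δp/p = √((1·δs/s)² + (1·δd/d)²) = √(0.00369 + 3.17e-05) = 0.0610, so δp = 84.9.
Q = p + c − z: δQ = √(δp² + δc² + δz²) = √(7210 + 1850 + 784) = 99.2
Q = 1900, so δQ/Q = 99.2/1900 = 0.0523.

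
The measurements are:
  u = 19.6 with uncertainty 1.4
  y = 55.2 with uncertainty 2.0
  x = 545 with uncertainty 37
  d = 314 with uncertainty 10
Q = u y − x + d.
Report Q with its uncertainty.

851 ± 94.8

Let p = u·y = 1080. δp/p = √((1·δu/u)² + (1·δy/y)²) = √(0.00510 + 0.00131) = 0.0801, so δp = 86.7.
Q = p − x + d: δQ = √(δp² + δx² + δd²) = √(7510 + 1370 + 100) = 94.8
Q = 851.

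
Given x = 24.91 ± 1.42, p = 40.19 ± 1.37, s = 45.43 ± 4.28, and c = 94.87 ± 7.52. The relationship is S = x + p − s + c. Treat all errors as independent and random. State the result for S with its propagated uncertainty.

114.5 ± 8.87

Absolute uncertainties add in quadrature for a linear combination:
  (δx)² = 2.02;  (δp)² = 1.88;  (δs)² = 18.3;  (δc)² = 56.6
δS = √(78.8) = 8.87
S = 114.5.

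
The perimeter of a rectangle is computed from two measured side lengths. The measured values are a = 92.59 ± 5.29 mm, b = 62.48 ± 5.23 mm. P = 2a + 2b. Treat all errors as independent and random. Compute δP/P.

Absolute uncertainties add in quadrature for a linear combination:
  (2·δa)² = 112;  (2·δb)² = 109
δP = √(221) = 14.9 mm
P = 310.1 mm, so δP/P = 14.9/310.1 = 0.0480.

0.0480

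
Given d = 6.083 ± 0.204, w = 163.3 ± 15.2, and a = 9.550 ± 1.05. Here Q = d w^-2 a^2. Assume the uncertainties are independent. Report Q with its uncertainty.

For a monomial Q ∝ d, w^-2, a^2, fractional errors add in quadrature:
  (1·δd/d)² = (1×0.0335)² = 0.00112;  (-2·δw/w)² = (-2×0.0931)² = 0.0347;  (2·δa/a)² = (2×0.110)² = 0.0484
δQ/Q = √(0.0841) = 0.290
Q = 0.02080, so δQ = 0.290 × 0.02080 = 0.00603.

0.02080 ± 0.00603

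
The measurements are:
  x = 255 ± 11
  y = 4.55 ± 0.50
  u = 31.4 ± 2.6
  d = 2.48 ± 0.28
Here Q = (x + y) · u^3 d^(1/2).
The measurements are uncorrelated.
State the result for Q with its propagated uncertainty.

(1.27 ± 0.327) × 10^7

Let w = x + y = 260. δw = √(δx² + δy²) = √(121 + 0.250) = 11.0, so δw/w = 0.0424.
Q is then a monomial in w, u, d:
δQ/Q = √((δw/w)² + (3·δu/u)² + (½·δd/d)²) = √(0.00180 + 0.0617 + 0.00319) = 0.258
Q = 1.27e+07, so δQ = 0.258 × 1.27e+07 = 3.27e+06.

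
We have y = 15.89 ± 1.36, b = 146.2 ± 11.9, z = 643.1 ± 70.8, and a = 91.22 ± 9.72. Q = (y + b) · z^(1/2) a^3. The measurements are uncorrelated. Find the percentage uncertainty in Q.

33.3%

Let u = y + b = 162.1. δu = √(δy² + δb²) = √(1.85 + 142) = 12.0, so δu/u = 0.0739.
Q is then a monomial in u, z, a:
δQ/Q = √((δu/u)² + (½·δz/z)² + (3·δa/a)²) = √(0.00546 + 0.00303 + 0.102) = 0.333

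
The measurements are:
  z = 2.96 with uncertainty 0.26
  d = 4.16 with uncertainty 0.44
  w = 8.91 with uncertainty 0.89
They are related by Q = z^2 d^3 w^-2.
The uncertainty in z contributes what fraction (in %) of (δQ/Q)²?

(δQ/Q)² = (2·δz/z)² + (3·δd/d)² + (-2·δw/w)²
  z term: (2×0.0878)² = 0.0309
  d term: (3×0.106)² = 0.101
  w term: (-2×0.0999)² = 0.0399
Total = 0.171. Share from z = 0.0309/0.171 = 0.180.

18.0%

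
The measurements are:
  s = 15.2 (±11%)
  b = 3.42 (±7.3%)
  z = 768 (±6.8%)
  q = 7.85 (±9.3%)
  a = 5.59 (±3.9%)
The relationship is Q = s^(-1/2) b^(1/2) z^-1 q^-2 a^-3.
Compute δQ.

Each factor contributes (exponent × relative error)² to (δQ/Q)²:
  (−½·δs/s)² = (-0.5×0.110)² = 0.00302;  (½·δb/b)² = (0.5×0.0730)² = 0.00133;  (-1·δz/z)² = (-1×0.0680)² = 0.00462;  (-2·δq/q)² = (-2×0.0930)² = 0.0346;  (-3·δa/a)² = (-3×0.0390)² = 0.0137
δQ/Q = √(0.0573) = 0.239
Q = 5.74e-08, so δQ = 0.239 × 5.74e-08 = 1.37e-08.

1.37e-08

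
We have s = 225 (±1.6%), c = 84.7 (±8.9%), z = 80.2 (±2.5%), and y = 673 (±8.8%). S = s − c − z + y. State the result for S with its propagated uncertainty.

733 ± 59.8

S is a linear combination, so absolute uncertainties add in quadrature:
  (δs)² = 13.0;  (δc)² = 56.8;  (δz)² = 4.02;  (δy)² = 3510
δS = √(3580) = 59.8
S = 733.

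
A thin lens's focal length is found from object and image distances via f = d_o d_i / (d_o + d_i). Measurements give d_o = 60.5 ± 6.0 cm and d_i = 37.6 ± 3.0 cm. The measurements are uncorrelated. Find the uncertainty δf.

∂f/∂d_o = (d_i/(d_o+d_i))² = 0.147;  ∂f/∂d_i = (d_o/(d_o+d_i))² = 0.380
δf = √((∂f/∂d_o · δd_o)² + (∂f/∂d_i · δd_i)²) = √(0.777 + 1.30) = 1.44 cm

1.44 cm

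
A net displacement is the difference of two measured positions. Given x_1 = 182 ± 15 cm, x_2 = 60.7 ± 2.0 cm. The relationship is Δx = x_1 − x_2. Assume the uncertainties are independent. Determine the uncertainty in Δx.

Δx is a linear combination, so absolute uncertainties add in quadrature:
  (δx_1)² = 225;  (δx_2)² = 4.00
δΔx = √(229) = 15.1 cm

15.1 cm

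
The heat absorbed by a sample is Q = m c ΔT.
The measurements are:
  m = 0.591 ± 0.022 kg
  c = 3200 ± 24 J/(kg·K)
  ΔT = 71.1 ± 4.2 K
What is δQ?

Each factor contributes (exponent × relative error)² to (δQ/Q)²:
  (1·δm/m)² = (1×0.0372)² = 0.00139;  (1·δc/c)² = (1×0.00750)² = 5.62e-05;  (1·δΔT/ΔT)² = (1×0.0591)² = 0.00349
δQ/Q = √(0.00493) = 0.0702
Q = 1.34e+05 J, so δQ = 0.0702 × 1.34e+05 = 9440 J.

9440 J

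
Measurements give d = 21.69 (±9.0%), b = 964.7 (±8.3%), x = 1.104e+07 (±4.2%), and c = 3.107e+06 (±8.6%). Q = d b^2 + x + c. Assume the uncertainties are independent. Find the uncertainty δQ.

Let p = d·b^2 = 2.019e+07. δp/p = √((1·δd/d)² + (2·δb/b)²) = √(0.00810 + 0.0276) = 0.189, so δp = 3.81e+06.
Q = p + x + c: δQ = √(δp² + δx² + δc²) = √(1.45e+13 + 2.15e+11 + 7.14e+10) = 3.85e+06

3.85e+06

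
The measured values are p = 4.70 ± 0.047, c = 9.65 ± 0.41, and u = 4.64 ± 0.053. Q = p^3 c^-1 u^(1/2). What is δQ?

Products/powers → add relative errors in quadrature, weighted by exponent:
  (3·δp/p)² = (3×0.0100)² = 0.000900;  (-1·δc/c)² = (-1×0.0425)² = 0.00181;  (½·δu/u)² = (0.5×0.0114)² = 3.26e-05
δQ/Q = √(0.00274) = 0.0523
Q = 23.2, so δQ = 0.0523 × 23.2 = 1.21.

1.21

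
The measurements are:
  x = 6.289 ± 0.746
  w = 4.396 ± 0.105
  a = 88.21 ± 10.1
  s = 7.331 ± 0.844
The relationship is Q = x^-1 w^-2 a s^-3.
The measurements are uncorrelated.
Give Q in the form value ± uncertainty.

Relative error in a monomial: (δQ/Q)² = Σ (nᵢ · δxᵢ/xᵢ)².
  (-1·δx/x)² = (-1×0.119)² = 0.0141;  (-2·δw/w)² = (-2×0.0239)² = 0.00228;  (1·δa/a)² = (1×0.114)² = 0.0131;  (-3·δs/s)² = (-3×0.115)² = 0.119
δQ/Q = √(0.149) = 0.386
Q = 0.001842, so δQ = 0.386 × 0.001842 = 0.000710.

0.001842 ± 0.000710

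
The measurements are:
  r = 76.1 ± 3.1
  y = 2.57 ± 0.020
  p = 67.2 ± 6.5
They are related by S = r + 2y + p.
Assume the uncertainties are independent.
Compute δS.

For a sum/difference, combine absolute errors in quadrature:
  (δr)² = 9.61;  (2·δy)² = 0.00160;  (δp)² = 42.2
δS = √(51.9) = 7.20

7.20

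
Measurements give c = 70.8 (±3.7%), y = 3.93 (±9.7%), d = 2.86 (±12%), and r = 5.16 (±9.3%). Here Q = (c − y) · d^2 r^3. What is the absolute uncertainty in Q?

27800

Let u = c − y = 66.9. δu = √(δc² + δy²) = √(6.86 + 0.145) = 2.65, so δu/u = 0.0396.
Q is then a monomial in u, d, r:
δQ/Q = √((δu/u)² + (2·δd/d)² + (3·δr/r)²) = √(0.00157 + 0.0576 + 0.0778) = 0.370
Q = 75100, so δQ = 0.370 × 75100 = 27800.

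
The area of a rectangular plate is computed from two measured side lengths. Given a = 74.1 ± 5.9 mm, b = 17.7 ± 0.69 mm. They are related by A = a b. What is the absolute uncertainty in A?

116 mm^2

Since A is a product/quotient, work with relative uncertainties:
  (1·δa/a)² = (1×0.0796)² = 0.00634;  (1·δb/b)² = (1×0.0390)² = 0.00152
δA/A = √(0.00786) = 0.0887
A = 1310 mm^2, so δA = 0.0887 × 1310 = 116 mm^2.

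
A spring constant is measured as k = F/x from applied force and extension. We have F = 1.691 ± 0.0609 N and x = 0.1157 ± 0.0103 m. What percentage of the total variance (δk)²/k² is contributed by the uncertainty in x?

(δk/k)² = (1·δF/F)² + (-1·δx/x)²
  F term: (1×0.0360)² = 0.00130
  x term: (-1×0.0890)² = 0.00793
Total = 0.00922. Share from x = 0.00793/0.00922 = 0.859.

85.9%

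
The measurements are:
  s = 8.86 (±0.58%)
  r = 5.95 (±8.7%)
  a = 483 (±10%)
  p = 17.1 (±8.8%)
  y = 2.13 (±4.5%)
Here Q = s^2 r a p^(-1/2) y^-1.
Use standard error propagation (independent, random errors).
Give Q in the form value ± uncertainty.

25600 ± 3770

Each factor contributes (exponent × relative error)² to (δQ/Q)²:
  (2·δs/s)² = (2×0.00580)² = 0.000135;  (1·δr/r)² = (1×0.0870)² = 0.00757;  (1·δa/a)² = (1×0.100)² = 0.0100;  (−½·δp/p)² = (-0.5×0.0880)² = 0.00194;  (-1·δy/y)² = (-1×0.0450)² = 0.00202
δQ/Q = √(0.0217) = 0.147
Q = 25600, so δQ = 0.147 × 25600 = 3770.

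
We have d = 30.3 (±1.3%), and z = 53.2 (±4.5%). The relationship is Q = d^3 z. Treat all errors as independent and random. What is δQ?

88100

Q is a product of powers, so relative uncertainties combine in quadrature:
  (3·δd/d)² = (3×0.0130)² = 0.00152;  (1·δz/z)² = (1×0.0450)² = 0.00202
δQ/Q = √(0.00355) = 0.0595
Q = 1.48e+06, so δQ = 0.0595 × 1.48e+06 = 88100.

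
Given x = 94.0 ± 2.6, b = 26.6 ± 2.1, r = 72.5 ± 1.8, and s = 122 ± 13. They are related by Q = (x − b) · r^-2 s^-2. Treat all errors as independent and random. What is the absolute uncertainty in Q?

1.93e-07

Let u = x − b = 67.4. δu = √(δx² + δb²) = √(6.76 + 4.41) = 3.34, so δu/u = 0.0496.
Q is then a monomial in u, r, s:
δQ/Q = √((δu/u)² + (-2·δr/r)² + (-2·δs/s)²) = √(0.00246 + 0.00247 + 0.0454) = 0.224
Q = 8.62e-07, so δQ = 0.224 × 8.62e-07 = 1.93e-07.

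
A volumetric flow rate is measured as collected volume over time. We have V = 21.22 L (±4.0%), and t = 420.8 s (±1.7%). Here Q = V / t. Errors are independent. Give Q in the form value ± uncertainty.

0.05043 ± 0.00219 L/s

Each factor contributes (exponent × relative error)² to (δQ/Q)²:
  (1·δV/V)² = (1×0.0400)² = 0.00160;  (-1·δt/t)² = (-1×0.0170)² = 0.000289
δQ/Q = √(0.00189) = 0.0435
Q = 0.05043 L/s, so δQ = 0.0435 × 0.05043 = 0.00219 L/s.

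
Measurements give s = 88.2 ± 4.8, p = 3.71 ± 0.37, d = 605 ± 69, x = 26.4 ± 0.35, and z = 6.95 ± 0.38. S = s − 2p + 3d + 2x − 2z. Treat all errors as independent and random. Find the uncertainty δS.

207

Sums and differences: (δS)² = Σ (cᵢ δxᵢ)².
  (δs)² = 23.0;  (2·δp)² = 0.548;  (3·δd)² = 42800;  (2·δx)² = 0.490;  (2·δz)² = 0.578
δS = √(42900) = 207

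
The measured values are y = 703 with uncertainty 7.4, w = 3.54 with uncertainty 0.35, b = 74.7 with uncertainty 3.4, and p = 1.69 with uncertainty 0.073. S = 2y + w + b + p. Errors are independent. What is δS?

15.2

Absolute uncertainties add in quadrature for a linear combination:
  (2·δy)² = 219;  (δw)² = 0.122;  (δb)² = 11.6;  (δp)² = 0.00533
δS = √(231) = 15.2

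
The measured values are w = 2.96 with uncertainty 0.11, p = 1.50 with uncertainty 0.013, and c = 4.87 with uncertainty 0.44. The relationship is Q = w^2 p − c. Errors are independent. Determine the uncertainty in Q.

Let h = w^2·p = 13.1. δh/h = √((2·δw/w)² + (1·δp/p)²) = √(0.00552 + 7.51e-05) = 0.0748, so δh = 0.983.
Q = h − c: δQ = √(δh² + δc²) = √(0.967 + 0.194) = 1.08

1.08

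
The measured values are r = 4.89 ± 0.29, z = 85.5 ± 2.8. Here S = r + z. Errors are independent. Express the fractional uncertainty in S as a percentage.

For a sum/difference, combine absolute errors in quadrature:
  (δr)² = 0.0841;  (δz)² = 7.84
δS = √(7.92) = 2.81
S = 90.4, so δS/S = 2.81/90.4 = 0.0311.

3.11%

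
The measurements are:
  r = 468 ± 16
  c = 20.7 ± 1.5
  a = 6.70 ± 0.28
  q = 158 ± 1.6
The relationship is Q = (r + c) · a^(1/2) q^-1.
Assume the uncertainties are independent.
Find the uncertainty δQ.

Let u = r + c = 489. δu = √(δr² + δc²) = √(256 + 2.25) = 16.1, so δu/u = 0.0329.
Q is then a monomial in u, a, q:
δQ/Q = √((δu/u)² + (½·δa/a)² + (-1·δq/q)²) = √(0.00108 + 0.000437 + 0.000103) = 0.0403
Q = 8.01, so δQ = 0.0403 × 8.01 = 0.322.

0.322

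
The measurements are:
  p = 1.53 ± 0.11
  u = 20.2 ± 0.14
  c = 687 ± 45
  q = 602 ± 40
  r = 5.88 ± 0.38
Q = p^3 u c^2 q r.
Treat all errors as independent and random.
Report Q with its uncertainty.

(1.21 ± 0.325) × 10^11

Since Q is a product/quotient, work with relative uncertainties:
  (3·δp/p)² = (3×0.0719)² = 0.0465;  (1·δu/u)² = (1×0.00693)² = 4.8e-05;  (2·δc/c)² = (2×0.0655)² = 0.0172;  (1·δq/q)² = (1×0.0664)² = 0.00441;  (1·δr/r)² = (1×0.0646)² = 0.00418
δQ/Q = √(0.0723) = 0.269
Q = 1.21e+11, so δQ = 0.269 × 1.21e+11 = 3.25e+10.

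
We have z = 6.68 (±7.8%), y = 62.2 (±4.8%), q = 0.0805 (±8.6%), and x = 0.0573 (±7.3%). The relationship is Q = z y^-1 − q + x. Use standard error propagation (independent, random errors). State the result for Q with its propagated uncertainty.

Let p = z·y^-1 = 0.107. δp/p = √((1·δz/z)² + (-1·δy/y)²) = √(0.00608 + 0.00230) = 0.0916, so δp = 0.00984.
Q = p − q + x: δQ = √(δp² + δq² + δx²) = √(9.67e-05 + 4.79e-05 + 1.75e-05) = 0.0127
Q = 0.0842.

0.0842 ± 0.0127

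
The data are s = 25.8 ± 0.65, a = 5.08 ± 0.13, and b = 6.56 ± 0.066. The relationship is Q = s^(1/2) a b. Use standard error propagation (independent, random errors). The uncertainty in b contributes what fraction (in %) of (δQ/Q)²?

(δQ/Q)² = (½·δs/s)² + (1·δa/a)² + (1·δb/b)²
  s term: (0.5×0.0252)² = 0.000159
  a term: (1×0.0256)² = 0.000655
  b term: (1×0.0101)² = 0.000101
Total = 0.000915. Share from b = 0.000101/0.000915 = 0.111.

11.1%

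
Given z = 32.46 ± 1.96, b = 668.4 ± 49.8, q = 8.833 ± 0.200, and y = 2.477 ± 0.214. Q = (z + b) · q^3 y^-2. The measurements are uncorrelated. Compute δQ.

Let u = z + b = 700.9. δu = √(δz² + δb²) = √(3.84 + 2480) = 49.8, so δu/u = 0.0711.
Q is then a monomial in u, q, y:
δQ/Q = √((δu/u)² + (3·δq/q)² + (-2·δy/y)²) = √(0.00506 + 0.00461 + 0.0299) = 0.199
Q = 78720, so δQ = 0.199 × 78720 = 15700.

15700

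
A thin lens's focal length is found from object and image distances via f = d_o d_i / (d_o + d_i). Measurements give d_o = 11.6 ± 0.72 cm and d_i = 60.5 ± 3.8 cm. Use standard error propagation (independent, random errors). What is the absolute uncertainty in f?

0.516 cm

∂f/∂d_o = (d_i/(d_o+d_i))² = 0.704;  ∂f/∂d_i = (d_o/(d_o+d_i))² = 0.0259
δf = √((∂f/∂d_o · δd_o)² + (∂f/∂d_i · δd_i)²) = √(0.257 + 0.00968) = 0.516 cm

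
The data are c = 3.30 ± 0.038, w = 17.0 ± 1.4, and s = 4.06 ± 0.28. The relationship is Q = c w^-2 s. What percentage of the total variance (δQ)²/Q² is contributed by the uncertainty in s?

14.9%

(δQ/Q)² = (1·δc/c)² + (-2·δw/w)² + (1·δs/s)²
  c term: (1×0.0115)² = 0.000133
  w term: (-2×0.0824)² = 0.0271
  s term: (1×0.0690)² = 0.00476
Total = 0.0320. Share from s = 0.00476/0.0320 = 0.149.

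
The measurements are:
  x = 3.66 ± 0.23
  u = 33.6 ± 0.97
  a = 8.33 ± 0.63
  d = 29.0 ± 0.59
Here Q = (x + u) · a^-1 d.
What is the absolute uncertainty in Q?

10.7

Let w = x + u = 37.3. δw = √(δx² + δu²) = √(0.0529 + 0.941) = 0.997, so δw/w = 0.0268.
Q is then a monomial in w, a, d:
δQ/Q = √((δw/w)² + (-1·δa/a)² + (1·δd/d)²) = √(0.000716 + 0.00572 + 0.000414) = 0.0828
Q = 130, so δQ = 0.0828 × 130 = 10.7.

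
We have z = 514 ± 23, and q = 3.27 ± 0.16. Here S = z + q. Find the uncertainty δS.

23.0

Absolute uncertainties add in quadrature for a linear combination:
  (δz)² = 529;  (δq)² = 0.0256
δS = √(529) = 23.0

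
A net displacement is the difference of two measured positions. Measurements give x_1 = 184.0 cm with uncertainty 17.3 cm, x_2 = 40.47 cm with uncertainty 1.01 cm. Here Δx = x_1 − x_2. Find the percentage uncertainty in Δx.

For a sum/difference, combine absolute errors in quadrature:
  (δx_1)² = 299;  (δx_2)² = 1.02
δΔx = √(300) = 17.3 cm
Δx = 143.5 cm, so δΔx/Δx = 17.3/143.5 = 0.121.

12.1%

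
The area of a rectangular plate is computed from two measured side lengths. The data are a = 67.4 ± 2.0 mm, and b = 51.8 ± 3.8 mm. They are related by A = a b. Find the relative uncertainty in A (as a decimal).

0.0791

Since A is a product/quotient, work with relative uncertainties:
  (1·δa/a)² = (1×0.0297)² = 0.000881;  (1·δb/b)² = (1×0.0734)² = 0.00538
δA/A = √(0.00626) = 0.0791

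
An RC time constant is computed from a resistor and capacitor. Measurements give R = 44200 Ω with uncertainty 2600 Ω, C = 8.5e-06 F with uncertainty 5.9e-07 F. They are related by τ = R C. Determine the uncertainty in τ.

0.0342 s

Products/powers → add relative errors in quadrature, weighted by exponent:
  (1·δR/R)² = (1×0.0588)² = 0.00346;  (1·δC/C)² = (1×0.0694)² = 0.00482
δτ/τ = √(0.00828) = 0.0910
τ = 0.376 s, so δτ = 0.0910 × 0.376 = 0.0342 s.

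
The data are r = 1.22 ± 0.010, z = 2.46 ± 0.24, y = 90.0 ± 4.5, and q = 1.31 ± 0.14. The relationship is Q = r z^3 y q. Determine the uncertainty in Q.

676

Products/powers → add relative errors in quadrature, weighted by exponent:
  (1·δr/r)² = (1×0.00820)² = 6.72e-05;  (3·δz/z)² = (3×0.0976)² = 0.0857;  (1·δy/y)² = (1×0.0500)² = 0.00250;  (1·δq/q)² = (1×0.107)² = 0.0114
δQ/Q = √(0.0997) = 0.316
Q = 2140, so δQ = 0.316 × 2140 = 676.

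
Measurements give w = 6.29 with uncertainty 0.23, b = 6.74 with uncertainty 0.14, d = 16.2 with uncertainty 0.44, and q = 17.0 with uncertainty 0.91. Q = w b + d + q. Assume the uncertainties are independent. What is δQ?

Let p = w·b = 42.4. δp/p = √((1·δw/w)² + (1·δb/b)²) = √(0.00134 + 0.000431) = 0.0421, so δp = 1.78.
Q = p + d + q: δQ = √(δp² + δd² + δq²) = √(3.18 + 0.194 + 0.828) = 2.05

2.05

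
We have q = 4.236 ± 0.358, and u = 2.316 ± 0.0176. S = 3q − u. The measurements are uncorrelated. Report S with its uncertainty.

10.39 ± 1.07

Sums and differences: (δS)² = Σ (cᵢ δxᵢ)².
  (3·δq)² = 1.15;  (δu)² = 0.000310
δS = √(1.15) = 1.07
S = 10.39.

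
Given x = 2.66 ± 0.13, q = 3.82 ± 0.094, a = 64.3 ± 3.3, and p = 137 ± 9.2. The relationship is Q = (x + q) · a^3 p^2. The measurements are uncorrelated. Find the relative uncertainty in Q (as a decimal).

Let u = x + q = 6.48. δu = √(δx² + δq²) = √(0.0169 + 0.00884) = 0.160, so δu/u = 0.0248.
Q is then a monomial in u, a, p:
δQ/Q = √((δu/u)² + (3·δa/a)² + (2·δp/p)²) = √(0.000613 + 0.0237 + 0.0180) = 0.206

0.206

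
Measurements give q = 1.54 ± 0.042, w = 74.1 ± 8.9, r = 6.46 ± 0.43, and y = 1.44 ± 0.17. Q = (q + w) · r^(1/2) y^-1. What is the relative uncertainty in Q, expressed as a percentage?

17.0%

Let u = q + w = 75.6. δu = √(δq² + δw²) = √(0.00176 + 79.2) = 8.90, so δu/u = 0.118.
Q is then a monomial in u, r, y:
δQ/Q = √((δu/u)² + (½·δr/r)² + (-1·δy/y)²) = √(0.0138 + 0.00111 + 0.0139) = 0.170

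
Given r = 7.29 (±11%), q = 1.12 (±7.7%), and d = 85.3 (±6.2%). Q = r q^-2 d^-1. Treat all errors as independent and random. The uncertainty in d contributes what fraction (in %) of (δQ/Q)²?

(δQ/Q)² = (1·δr/r)² + (-2·δq/q)² + (-1·δd/d)²
  r term: (1×0.110)² = 0.0121
  q term: (-2×0.0770)² = 0.0237
  d term: (-1×0.0620)² = 0.00384
Total = 0.0397. Share from d = 0.00384/0.0397 = 0.0969.

9.69%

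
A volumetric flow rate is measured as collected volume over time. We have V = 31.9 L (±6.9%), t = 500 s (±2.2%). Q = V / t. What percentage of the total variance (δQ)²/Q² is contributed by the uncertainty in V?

90.8%

(δQ/Q)² = (1·δV/V)² + (-1·δt/t)²
  V term: (1×0.0690)² = 0.00476
  t term: (-1×0.0220)² = 0.000484
Total = 0.00525. Share from V = 0.00476/0.00525 = 0.908.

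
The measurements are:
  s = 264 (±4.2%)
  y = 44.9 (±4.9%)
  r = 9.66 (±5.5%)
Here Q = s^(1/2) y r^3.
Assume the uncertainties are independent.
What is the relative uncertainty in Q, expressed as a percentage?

Since Q is a product/quotient, work with relative uncertainties:
  (½·δs/s)² = (0.5×0.0420)² = 0.000441;  (1·δy/y)² = (1×0.0490)² = 0.00240;  (3·δr/r)² = (3×0.0550)² = 0.0272
δQ/Q = √(0.0301) = 0.173

17.3%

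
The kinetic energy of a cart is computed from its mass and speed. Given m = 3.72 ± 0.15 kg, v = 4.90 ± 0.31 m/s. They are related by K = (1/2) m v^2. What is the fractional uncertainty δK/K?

0.133

Each factor contributes (exponent × relative error)² to (δK/K)²:
  (1·δm/m)² = (1×0.0403)² = 0.00163;  (2·δv/v)² = (2×0.0633)² = 0.0160
δK/K = √(0.0176) = 0.133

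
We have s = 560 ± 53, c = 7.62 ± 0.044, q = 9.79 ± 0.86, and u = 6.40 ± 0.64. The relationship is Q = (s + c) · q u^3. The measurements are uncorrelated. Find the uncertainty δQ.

Let w = s + c = 568. δw = √(δs² + δc²) = √(2810 + 0.00194) = 53.0, so δw/w = 0.0934.
Q is then a monomial in w, q, u:
δQ/Q = √((δw/w)² + (1·δq/q)² + (3·δu/u)²) = √(0.00872 + 0.00772 + 0.0900) = 0.326
Q = 1.46e+06, so δQ = 0.326 × 1.46e+06 = 4.75e+05.

4.75e+05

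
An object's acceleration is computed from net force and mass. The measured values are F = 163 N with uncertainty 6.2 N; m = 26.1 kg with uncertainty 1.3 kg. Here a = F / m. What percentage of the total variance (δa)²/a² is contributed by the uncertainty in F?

(δa/a)² = (1·δF/F)² + (-1·δm/m)²
  F term: (1×0.0380)² = 0.00145
  m term: (-1×0.0498)² = 0.00248
Total = 0.00393. Share from F = 0.00145/0.00393 = 0.368.

36.8%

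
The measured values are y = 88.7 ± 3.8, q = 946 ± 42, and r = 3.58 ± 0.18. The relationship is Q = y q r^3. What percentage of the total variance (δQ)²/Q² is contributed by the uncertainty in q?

(δQ/Q)² = (1·δy/y)² + (1·δq/q)² + (3·δr/r)²
  y term: (1×0.0428)² = 0.00184
  q term: (1×0.0444)² = 0.00197
  r term: (3×0.0503)² = 0.0228
Total = 0.0266. Share from q = 0.00197/0.0266 = 0.0742.

7.42%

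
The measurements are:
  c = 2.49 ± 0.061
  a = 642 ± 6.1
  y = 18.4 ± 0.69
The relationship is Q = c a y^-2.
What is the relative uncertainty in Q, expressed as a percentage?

7.95%

Since Q is a product/quotient, work with relative uncertainties:
  (1·δc/c)² = (1×0.0245)² = 0.000600;  (1·δa/a)² = (1×0.00950)² = 9.03e-05;  (-2·δy/y)² = (-2×0.0375)² = 0.00562
δQ/Q = √(0.00632) = 0.0795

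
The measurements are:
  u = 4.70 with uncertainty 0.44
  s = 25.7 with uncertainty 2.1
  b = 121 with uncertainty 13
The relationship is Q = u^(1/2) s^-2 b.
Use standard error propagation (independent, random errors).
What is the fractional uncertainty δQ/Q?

For a monomial Q ∝ u^(1/2), s^-2, b, fractional errors add in quadrature:
  (½·δu/u)² = (0.5×0.0936)² = 0.00219;  (-2·δs/s)² = (-2×0.0817)² = 0.0267;  (1·δb/b)² = (1×0.107)² = 0.0115
δQ/Q = √(0.0404) = 0.201

0.201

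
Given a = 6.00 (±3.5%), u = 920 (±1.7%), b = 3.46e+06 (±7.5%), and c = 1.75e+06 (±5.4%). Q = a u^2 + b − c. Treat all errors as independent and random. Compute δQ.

3.71e+05

Let p = a·u^2 = 5.08e+06. δp/p = √((1·δa/a)² + (2·δu/u)²) = √(0.00123 + 0.00116) = 0.0488, so δp = 2.48e+05.
Q = p + b − c: δQ = √(δp² + δb² + δc²) = √(6.14e+10 + 6.73e+10 + 8.93e+09) = 3.71e+05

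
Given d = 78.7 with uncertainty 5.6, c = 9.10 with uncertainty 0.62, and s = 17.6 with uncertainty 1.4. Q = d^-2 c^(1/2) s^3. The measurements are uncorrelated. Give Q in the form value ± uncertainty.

Relative error in a monomial: (δQ/Q)² = Σ (nᵢ · δxᵢ/xᵢ)².
  (-2·δd/d)² = (-2×0.0712)² = 0.0203;  (½·δc/c)² = (0.5×0.0681)² = 0.00116;  (3·δs/s)² = (3×0.0795)² = 0.0569
δQ/Q = √(0.0784) = 0.280
Q = 2.66, so δQ = 0.280 × 2.66 = 0.743.

2.66 ± 0.743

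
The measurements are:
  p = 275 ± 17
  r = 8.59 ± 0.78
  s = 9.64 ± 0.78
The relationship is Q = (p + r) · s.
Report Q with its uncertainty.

2730 ± 275

Let u = p + r = 284. δu = √(δp² + δr²) = √(289 + 0.608) = 17.0, so δu/u = 0.0600.
Q is then a monomial in u, s:
δQ/Q = √((δu/u)² + (1·δs/s)²) = √(0.00360 + 0.00655) = 0.101
Q = 2730, so δQ = 0.101 × 2730 = 275.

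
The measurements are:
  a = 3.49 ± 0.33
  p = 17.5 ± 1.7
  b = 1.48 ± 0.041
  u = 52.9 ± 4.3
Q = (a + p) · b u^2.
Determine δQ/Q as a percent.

18.4%

Let w = a + p = 21.0. δw = √(δa² + δp²) = √(0.109 + 2.89) = 1.73, so δw/w = 0.0825.
Q is then a monomial in w, b, u:
δQ/Q = √((δw/w)² + (1·δb/b)² + (2·δu/u)²) = √(0.00681 + 0.000767 + 0.0264) = 0.184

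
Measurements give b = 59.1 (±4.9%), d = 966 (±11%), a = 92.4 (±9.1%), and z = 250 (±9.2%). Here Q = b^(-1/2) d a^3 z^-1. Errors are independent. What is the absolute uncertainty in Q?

Q is a product of powers, so relative uncertainties combine in quadrature:
  (−½·δb/b)² = (-0.5×0.0490)² = 0.000600;  (1·δd/d)² = (1×0.110)² = 0.0121;  (3·δa/a)² = (3×0.0910)² = 0.0745;  (-1·δz/z)² = (-1×0.0920)² = 0.00846
δQ/Q = √(0.0957) = 0.309
Q = 3.97e+05, so δQ = 0.309 × 3.97e+05 = 1.23e+05.

1.23e+05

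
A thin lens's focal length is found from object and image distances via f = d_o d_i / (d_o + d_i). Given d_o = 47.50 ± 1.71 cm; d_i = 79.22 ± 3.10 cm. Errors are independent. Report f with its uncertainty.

29.69 ± 0.798 cm

∂f/∂d_o = (d_i/(d_o+d_i))² = 0.391;  ∂f/∂d_i = (d_o/(d_o+d_i))² = 0.141
δf = √((∂f/∂d_o · δd_o)² + (∂f/∂d_i · δd_i)²) = √(0.447 + 0.190) = 0.798 cm
f = 29.69 cm.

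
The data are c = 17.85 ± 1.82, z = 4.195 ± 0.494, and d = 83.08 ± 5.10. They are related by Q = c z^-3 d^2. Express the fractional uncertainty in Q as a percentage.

38.8%

For a monomial Q ∝ c, z^-3, d^2, fractional errors add in quadrature:
  (1·δc/c)² = (1×0.102)² = 0.0104;  (-3·δz/z)² = (-3×0.118)² = 0.125;  (2·δd/d)² = (2×0.0614)² = 0.0151
δQ/Q = √(0.150) = 0.388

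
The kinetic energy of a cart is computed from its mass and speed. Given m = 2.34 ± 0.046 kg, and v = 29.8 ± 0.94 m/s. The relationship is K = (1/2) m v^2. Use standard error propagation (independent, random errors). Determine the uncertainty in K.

Relative error in a monomial: (δK/K)² = Σ (nᵢ · δxᵢ/xᵢ)².
  (1·δm/m)² = (1×0.0197)² = 0.000386;  (2·δv/v)² = (2×0.0315)² = 0.00398
δK/K = √(0.00437) = 0.0661
K = 1040 J, so δK = 0.0661 × 1040 = 68.7 J.

68.7 J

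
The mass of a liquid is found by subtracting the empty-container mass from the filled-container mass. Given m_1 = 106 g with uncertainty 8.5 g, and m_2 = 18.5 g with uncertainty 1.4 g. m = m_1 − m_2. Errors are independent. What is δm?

8.61 g

Sums and differences: (δm)² = Σ (cᵢ δxᵢ)².
  (δm_1)² = 72.2;  (δm_2)² = 1.96
δm = √(74.2) = 8.61 g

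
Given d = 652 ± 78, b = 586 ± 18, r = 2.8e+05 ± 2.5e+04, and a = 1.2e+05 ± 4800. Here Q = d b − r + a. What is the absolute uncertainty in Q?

Let p = d·b = 3.82e+05. δp/p = √((1·δd/d)² + (1·δb/b)²) = √(0.0143 + 0.000944) = 0.124, so δp = 47200.
Q = p − r + a: δQ = √(δp² + δr² + δa²) = √(2.23e+09 + 6.25e+08 + 2.3e+07) = 53600

53600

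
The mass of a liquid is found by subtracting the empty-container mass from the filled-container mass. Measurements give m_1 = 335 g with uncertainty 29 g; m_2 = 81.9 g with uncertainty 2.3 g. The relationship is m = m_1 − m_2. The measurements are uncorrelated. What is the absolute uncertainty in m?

For a sum/difference, combine absolute errors in quadrature:
  (δm_1)² = 841;  (δm_2)² = 5.29
δm = √(846) = 29.1 g

29.1 g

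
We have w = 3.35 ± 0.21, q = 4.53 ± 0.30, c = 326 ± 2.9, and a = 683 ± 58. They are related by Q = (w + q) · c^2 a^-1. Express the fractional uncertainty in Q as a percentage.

9.84%

Let u = w + q = 7.88. δu = √(δw² + δq²) = √(0.0441 + 0.0900) = 0.366, so δu/u = 0.0465.
Q is then a monomial in u, c, a:
δQ/Q = √((δu/u)² + (2·δc/c)² + (-1·δa/a)²) = √(0.00216 + 0.000317 + 0.00721) = 0.0984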